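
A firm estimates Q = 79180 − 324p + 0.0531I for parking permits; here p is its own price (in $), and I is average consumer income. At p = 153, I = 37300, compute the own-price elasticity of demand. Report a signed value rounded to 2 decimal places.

At the given values, Q = 79180 − 324(153) + 0.0531(37300) = 31588.63.
∂Q/∂p = −324.
E = (-324) × (153/31588.63) = -1.5692…

-1.57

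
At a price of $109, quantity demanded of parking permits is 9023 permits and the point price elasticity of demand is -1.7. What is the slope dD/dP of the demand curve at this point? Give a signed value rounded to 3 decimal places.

-140.726

Ed = (dD/dP)·(P/D) ⇒ dD/dP = Ed·D/P = (-1.7)·9023/109 = -140.72568…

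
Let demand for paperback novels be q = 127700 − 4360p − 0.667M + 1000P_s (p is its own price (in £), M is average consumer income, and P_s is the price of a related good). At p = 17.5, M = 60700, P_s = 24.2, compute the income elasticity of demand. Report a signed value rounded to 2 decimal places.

At the given values, q = 127700 − 4360(17.5) − 0.667(60700) + 1000(24.2) = 35113.1.
∂q/∂M = -0.667.
E = (-0.667) × (60700/35113.1) = -1.1530…

-1.15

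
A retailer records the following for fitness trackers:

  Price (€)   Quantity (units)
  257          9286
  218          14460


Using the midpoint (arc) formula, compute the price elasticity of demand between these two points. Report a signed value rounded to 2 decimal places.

-2.65

%ΔQ = (14460 − 9286) / [(9286 + 14460)/2] = 5174/11873 = 0.435778…
%ΔP = (218 − 257) / [(257 + 218)/2] = -39/237.5 = -0.164210…
Arc Ed = %ΔQ / %ΔP = (5174/11873) / (-39/237.5) = -2.6537…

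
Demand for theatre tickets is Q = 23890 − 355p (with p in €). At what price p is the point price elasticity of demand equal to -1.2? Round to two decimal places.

Ed = −355p/(23890 − 355p). Set this equal to -1.2:
355p = 1.2·(23890 − 355p) ⇒ 355p(1 + 1.2) = 1.2·23890
p = 1.2·23890 / (355·2.2) = 36.7067…

36.71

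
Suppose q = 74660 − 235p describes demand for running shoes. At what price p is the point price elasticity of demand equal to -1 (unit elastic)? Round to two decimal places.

Ed = −235p/(74660 − 235p). Set this equal to -1:
235p = 1·(74660 − 235p) ⇒ 235p(1 + 1) = 1·74660
p = 1·74660 / (235·2) = 158.8510…

158.85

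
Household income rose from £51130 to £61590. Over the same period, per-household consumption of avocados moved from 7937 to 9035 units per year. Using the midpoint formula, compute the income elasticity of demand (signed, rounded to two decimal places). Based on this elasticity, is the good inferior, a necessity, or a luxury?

%ΔQ = (9035 − 7937)/[( 7937 + 9035)/2] = 1098/8486 = 0.129389…
%ΔIncome = (61590 − 51130)/[( 51130 + 61590)/2] = 10460/56360 = 0.185592…
E_income = (1098/8486) / (10460/56360) = 0.6971…
0 < E_income < 1 ⇒ normal good, necessity.

0.70; necessity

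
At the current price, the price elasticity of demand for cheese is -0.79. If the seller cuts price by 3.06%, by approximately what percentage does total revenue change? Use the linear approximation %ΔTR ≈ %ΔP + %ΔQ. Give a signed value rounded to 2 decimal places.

%ΔQ ≈ Ed × %ΔP = (-0.79) × (-3.06%) = +2.4174%
%ΔTR ≈ %ΔP + %ΔQ = (-3.06%) + (+2.4174%) = -0.6426%

-0.64%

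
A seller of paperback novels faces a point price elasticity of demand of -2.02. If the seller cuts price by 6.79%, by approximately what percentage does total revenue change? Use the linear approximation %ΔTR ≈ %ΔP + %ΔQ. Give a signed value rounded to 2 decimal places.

+6.93%

%ΔQ ≈ Ed × %ΔP = (-2.02) × (-6.79%) = +13.7158%
%ΔTR ≈ %ΔP + %ΔQ = (-6.79%) + (+13.7158%) = +6.9258%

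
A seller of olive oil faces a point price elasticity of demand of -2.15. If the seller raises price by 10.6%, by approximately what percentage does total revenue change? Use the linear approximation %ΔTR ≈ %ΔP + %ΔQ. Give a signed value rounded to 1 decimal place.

-12.2%

%ΔQ ≈ Ed × %ΔP = (-2.15) × (+10.6%) = -22.7900%
%ΔTR ≈ %ΔP + %ΔQ = (+10.6%) + (-22.7900%) = -12.1900%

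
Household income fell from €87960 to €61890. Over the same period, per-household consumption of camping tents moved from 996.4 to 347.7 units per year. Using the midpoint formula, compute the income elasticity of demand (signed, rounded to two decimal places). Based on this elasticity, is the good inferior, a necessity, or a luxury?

%ΔQ = (347.7 − 996.4)/[( 996.4 + 347.7)/2] = -648.7/672.05 = -0.965255…
%ΔIncome = (61890 − 87960)/[( 87960 + 61890)/2] = -26070/74925 = -0.347947…
E_income = (-648.7/672.05) / (-26070/74925) = 2.7741…
E_income > 1 ⇒ normal good, luxury.

2.77; luxury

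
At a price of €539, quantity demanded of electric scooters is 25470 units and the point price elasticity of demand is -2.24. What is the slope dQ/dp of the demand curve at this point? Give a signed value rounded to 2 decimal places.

-105.85

Ed = (dQ/dp)·(p/Q) ⇒ dQ/dp = Ed·Q/p = (-2.24)·25470/539 = -105.8493…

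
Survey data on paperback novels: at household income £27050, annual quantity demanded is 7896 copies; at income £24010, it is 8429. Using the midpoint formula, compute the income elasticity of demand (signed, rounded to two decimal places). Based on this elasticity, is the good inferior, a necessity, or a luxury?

-0.55; inferior

%ΔQ = (8429 − 7896)/[( 7896 + 8429)/2] = 533/8162.5 = 0.065298…
%ΔIncome = (24010 − 27050)/[( 27050 + 24010)/2] = -3040/25530 = -0.119075…
E_income = (533/8162.5) / (-3040/25530) = -0.5483…
E_income < 0 ⇒ inferior good.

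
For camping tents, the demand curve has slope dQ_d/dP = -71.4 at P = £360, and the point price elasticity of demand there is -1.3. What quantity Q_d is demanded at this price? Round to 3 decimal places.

19772.308

Ed = (dQ_d/dP)·(P/Q_d) ⇒ Q_d = (dQ_d/dP)·P/Ed = (-71.4)·360/(-1.3) = 19772.30769…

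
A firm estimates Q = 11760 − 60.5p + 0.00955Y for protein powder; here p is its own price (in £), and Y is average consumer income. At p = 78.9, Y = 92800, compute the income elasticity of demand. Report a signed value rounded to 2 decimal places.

0.11

At the given values, Q = 11760 − 60.5(78.9) + 0.00955(92800) = 7872.79.
∂Q/∂Y = 0.00955.
E = (0.00955) × (92800/7872.79) = 0.1125…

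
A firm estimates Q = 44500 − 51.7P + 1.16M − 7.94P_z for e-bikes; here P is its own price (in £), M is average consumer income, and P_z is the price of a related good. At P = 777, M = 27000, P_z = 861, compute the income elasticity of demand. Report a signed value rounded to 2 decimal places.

At the given values, Q = 44500 − 51.7(777) + 1.16(27000) − 7.94(861) = 28812.76.
∂Q/∂M = 1.16.
E = (1.16) × (27000/28812.76) = 1.0870…

1.09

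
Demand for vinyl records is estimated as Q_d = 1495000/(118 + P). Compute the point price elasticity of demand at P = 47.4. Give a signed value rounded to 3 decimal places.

-0.287

dQ_d/dP = −1495000/(118 + P)² = -54.6475. At P = 47.4, Q_d = 9038.69.
Ed = (dQ_d/dP)·(P/Q_d) = (-54.6475) × (47.4/9038.69) = -0.28657…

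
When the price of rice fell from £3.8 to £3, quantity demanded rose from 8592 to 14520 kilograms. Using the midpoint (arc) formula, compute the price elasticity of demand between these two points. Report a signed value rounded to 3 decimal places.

%ΔQ = (14520 − 8592) / [(8592 + 14520)/2] = 5928/11556 = 0.512980…
%ΔP = (3 − 3.8) / [(3.8 + 3)/2] = -0.8/3.4 = -0.235294…
Arc Ed = %ΔQ / %ΔP = (5928/11556) / (-0.8/3.4) = -2.18016…

-2.180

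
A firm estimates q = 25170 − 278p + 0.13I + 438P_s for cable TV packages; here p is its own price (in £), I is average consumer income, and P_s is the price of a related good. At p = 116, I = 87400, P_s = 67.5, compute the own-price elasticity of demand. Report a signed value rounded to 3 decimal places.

-0.953

At the given values, q = 25170 − 278(116) + 0.13(87400) + 438(67.5) = 33849.
∂q/∂p = −278.
E = (-278) × (116/33849) = -0.95270…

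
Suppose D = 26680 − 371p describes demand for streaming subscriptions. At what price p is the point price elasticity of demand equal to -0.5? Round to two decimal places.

Ed = −371p/(26680 − 371p). Set this equal to -0.5:
371p = 0.5·(26680 − 371p) ⇒ 371p(1 + 0.5) = 0.5·26680
p = 0.5·26680 / (371·1.5) = 23.9712…

23.97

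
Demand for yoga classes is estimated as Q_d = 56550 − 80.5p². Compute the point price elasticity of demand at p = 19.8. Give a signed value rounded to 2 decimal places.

dQ_d/dp = −2·80.5·p = -3187.8. At p = 19.8, Q_d = 24990.78.
Ed = (dQ_d/dp)·(p/Q_d) = (-3187.8) × (19.8/24990.78) = -2.5256…

-2.53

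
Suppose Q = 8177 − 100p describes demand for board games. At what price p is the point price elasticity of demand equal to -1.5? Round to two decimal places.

Ed = −100p/(8177 − 100p). Set this equal to -1.5:
100p = 1.5·(8177 − 100p) ⇒ 100p(1 + 1.5) = 1.5·8177
p = 1.5·8177 / (100·2.5) = 49.062

49.06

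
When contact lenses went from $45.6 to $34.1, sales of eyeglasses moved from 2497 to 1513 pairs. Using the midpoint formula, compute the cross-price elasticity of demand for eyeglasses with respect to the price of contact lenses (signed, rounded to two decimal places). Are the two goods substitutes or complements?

1.70; substitutes

%ΔQ_{eyeglasses} = (1513 − 2497)/avg = -984/2005 = -0.490773…
%ΔP_{contact lenses} = (34.1 − 45.6)/avg = -11.5/39.85 = -0.288582…
E_cross = (-984/2005) / (-11.5/39.85) = 1.7006…
E_cross > 0 ⇒ the goods are substitutes.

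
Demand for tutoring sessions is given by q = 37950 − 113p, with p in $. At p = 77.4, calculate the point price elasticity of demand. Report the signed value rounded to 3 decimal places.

dq/dp = −113. At p = 77.4, q = 37950 − 113(77.4) = 29203.8.
Ed = (dq/dp)·(p/q) = −113 × (77.4/29203.8) = -0.29948…

-0.299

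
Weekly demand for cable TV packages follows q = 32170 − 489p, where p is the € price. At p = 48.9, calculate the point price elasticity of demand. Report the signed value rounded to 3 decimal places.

-2.896

dq/dp = −489. At p = 48.9, q = 32170 − 489(48.9) = 8257.9.
Ed = (dq/dp)·(p/q) = −489 × (48.9/8257.9) = -2.89566…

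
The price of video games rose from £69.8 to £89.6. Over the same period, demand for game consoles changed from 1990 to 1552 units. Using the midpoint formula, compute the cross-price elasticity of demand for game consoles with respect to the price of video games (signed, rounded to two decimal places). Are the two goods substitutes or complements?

-1.00; complements

%ΔQ_{game consoles} = (1552 − 1990)/avg = -438/1771 = -0.247317…
%ΔP_{video games} = (89.6 − 69.8)/avg = 19.8/79.7 = 0.248431…
E_cross = (-438/1771) / (19.8/79.7) = -0.9955…
E_cross < 0 ⇒ the goods are complements.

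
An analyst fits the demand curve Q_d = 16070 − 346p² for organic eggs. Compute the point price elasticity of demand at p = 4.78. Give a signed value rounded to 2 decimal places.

dQ_d/dp = −2·346·p = -3307.76. At p = 4.78, Q_d = 8164.4536.
Ed = (dQ_d/dp)·(p/Q_d) = (-3307.76) × (4.78/8164.4536) = -1.9365…

-1.94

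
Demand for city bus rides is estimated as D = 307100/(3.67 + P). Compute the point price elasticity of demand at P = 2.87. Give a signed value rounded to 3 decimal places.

-0.439

dD/dP = −307100/(3.67 + P)² = -7180. At P = 2.87, D = 46957.2.
Ed = (dD/dP)·(P/D) = (-7180) × (2.87/46957.2) = -0.43883…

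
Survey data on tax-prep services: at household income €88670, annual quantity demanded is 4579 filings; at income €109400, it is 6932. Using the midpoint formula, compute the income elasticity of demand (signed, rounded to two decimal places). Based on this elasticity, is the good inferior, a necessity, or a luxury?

1.95; luxury

%ΔQ = (6932 − 4579)/[( 4579 + 6932)/2] = 2353/5755.5 = 0.408826…
%ΔIncome = (109400 − 88670)/[( 88670 + 109400)/2] = 20730/99035 = 0.209319…
E_income = (2353/5755.5) / (20730/99035) = 1.9531…
E_income > 1 ⇒ normal good, luxury.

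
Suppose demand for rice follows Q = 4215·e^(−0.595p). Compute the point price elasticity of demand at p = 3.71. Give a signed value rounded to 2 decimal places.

dQ/dp = −0.595·Q = -275.823. At p = 3.71, Q = 463.569.
Ed = (dQ/dp)·(p/Q) = (-275.823) × (3.71/463.569) = -2.2074…

-2.21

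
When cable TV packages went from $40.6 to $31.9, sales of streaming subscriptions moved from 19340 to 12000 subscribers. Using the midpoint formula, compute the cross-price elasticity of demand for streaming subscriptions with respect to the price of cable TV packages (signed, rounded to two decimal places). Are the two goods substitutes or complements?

1.95; substitutes

%ΔQ_{streaming subscriptions} = (12000 − 19340)/avg = -7340/15670 = -0.468410…
%ΔP_{cable TV packages} = (31.9 − 40.6)/avg = -8.7/36.25 = -0.24
E_cross = (-7340/15670) / (-8.7/36.25) = 1.9517…
E_cross > 0 ⇒ the goods are substitutes.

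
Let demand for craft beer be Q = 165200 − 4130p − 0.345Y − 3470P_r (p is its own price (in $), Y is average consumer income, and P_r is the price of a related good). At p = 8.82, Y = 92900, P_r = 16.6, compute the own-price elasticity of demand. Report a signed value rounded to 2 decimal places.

-0.93

At the given values, Q = 165200 − 4130(8.82) − 0.345(92900) − 3470(16.6) = 39120.9.
∂Q/∂p = −4130.
E = (-4130) × (8.82/39120.9) = -0.9311…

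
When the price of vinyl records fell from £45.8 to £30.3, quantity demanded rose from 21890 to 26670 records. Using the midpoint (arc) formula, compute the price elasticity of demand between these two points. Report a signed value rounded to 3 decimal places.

%ΔQ = (26670 − 21890) / [(21890 + 26670)/2] = 4780/24280 = 0.196869…
%ΔP = (30.3 − 45.8) / [(45.8 + 30.3)/2] = -15.5/38.05 = -0.407358…
Arc Ed = %ΔQ / %ΔP = (4780/24280) / (-15.5/38.05) = -0.48328…

-0.483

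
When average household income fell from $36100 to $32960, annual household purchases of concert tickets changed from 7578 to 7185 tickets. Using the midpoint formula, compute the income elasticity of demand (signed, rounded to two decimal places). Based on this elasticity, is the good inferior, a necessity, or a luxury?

%ΔQ = (7185 − 7578)/[( 7578 + 7185)/2] = -393/7381.5 = -0.053241…
%ΔIncome = (32960 − 36100)/[( 36100 + 32960)/2] = -3140/34530 = -0.090935…
E_income = (-393/7381.5) / (-3140/34530) = 0.5854…
0 < E_income < 1 ⇒ normal good, necessity.

0.59; necessity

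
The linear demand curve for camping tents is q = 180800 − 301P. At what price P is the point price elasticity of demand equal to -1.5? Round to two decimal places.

Ed = −301P/(180800 − 301P). Set this equal to -1.5:
301P = 1.5·(180800 − 301P) ⇒ 301P(1 + 1.5) = 1.5·180800
P = 1.5·180800 / (301·2.5) = 360.3986…

360.40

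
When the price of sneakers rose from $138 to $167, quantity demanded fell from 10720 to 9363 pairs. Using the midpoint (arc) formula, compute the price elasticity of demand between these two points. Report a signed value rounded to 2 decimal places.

%ΔQ = (9363 − 10720) / [(10720 + 9363)/2] = -1357/10041.5 = -0.135139…
%ΔP = (167 − 138) / [(138 + 167)/2] = 29/152.5 = 0.190163…
Arc Ed = %ΔQ / %ΔP = (-1357/10041.5) / (29/152.5) = -0.7106…

-0.71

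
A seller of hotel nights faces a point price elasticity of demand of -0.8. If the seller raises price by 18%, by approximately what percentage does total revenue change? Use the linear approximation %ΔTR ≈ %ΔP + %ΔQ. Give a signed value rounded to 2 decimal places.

%ΔQ ≈ Ed × %ΔP = (-0.8) × (+18%) = -14.4000%
%ΔTR ≈ %ΔP + %ΔQ = (+18%) + (-14.4000%) = +3.6000%

+3.60%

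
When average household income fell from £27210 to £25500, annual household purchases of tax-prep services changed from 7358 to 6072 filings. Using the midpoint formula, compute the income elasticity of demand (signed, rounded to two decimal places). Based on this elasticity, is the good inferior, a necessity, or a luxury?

2.95; luxury

%ΔQ = (6072 − 7358)/[( 7358 + 6072)/2] = -1286/6715 = -0.191511…
%ΔIncome = (25500 − 27210)/[( 27210 + 25500)/2] = -1710/26355 = -0.064883…
E_income = (-1286/6715) / (-1710/26355) = 2.9516…
E_income > 1 ⇒ normal good, luxury.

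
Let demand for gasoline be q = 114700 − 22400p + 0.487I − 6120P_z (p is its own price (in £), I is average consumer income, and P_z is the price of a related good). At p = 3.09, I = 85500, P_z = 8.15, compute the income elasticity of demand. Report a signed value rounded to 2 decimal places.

1.12

At the given values, q = 114700 − 22400(3.09) + 0.487(85500) − 6120(8.15) = 37244.5.
∂q/∂I = 0.487.
E = (0.487) × (85500/37244.5) = 1.1179…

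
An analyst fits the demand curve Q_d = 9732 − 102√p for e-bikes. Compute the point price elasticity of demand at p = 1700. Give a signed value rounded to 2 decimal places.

dQ_d/dp = −102/(2√p) = -1.23693. At p = 1700, Q_d = 5526.43.
Ed = (dQ_d/dp)·(p/Q_d) = (-1.23693) × (1700/5526.43) = -0.3804…

-0.38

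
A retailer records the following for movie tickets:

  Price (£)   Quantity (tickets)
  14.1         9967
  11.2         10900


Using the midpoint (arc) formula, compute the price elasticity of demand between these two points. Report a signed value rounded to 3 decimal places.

%ΔQ = (10900 − 9967) / [(9967 + 10900)/2] = 933/10433.5 = 0.089423…
%ΔP = (11.2 − 14.1) / [(14.1 + 11.2)/2] = -2.9/12.65 = -0.229249…
Arc Ed = %ΔQ / %ΔP = (933/10433.5) / (-2.9/12.65) = -0.39007…

-0.390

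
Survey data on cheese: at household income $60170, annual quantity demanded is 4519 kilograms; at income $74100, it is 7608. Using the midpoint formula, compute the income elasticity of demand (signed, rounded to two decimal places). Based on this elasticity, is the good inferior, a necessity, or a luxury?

%ΔQ = (7608 − 4519)/[( 4519 + 7608)/2] = 3089/6063.5 = 0.509441…
%ΔIncome = (74100 − 60170)/[( 60170 + 74100)/2] = 13930/67135 = 0.207492…
E_income = (3089/6063.5) / (13930/67135) = 2.4552…
E_income > 1 ⇒ normal good, luxury.

2.46; luxury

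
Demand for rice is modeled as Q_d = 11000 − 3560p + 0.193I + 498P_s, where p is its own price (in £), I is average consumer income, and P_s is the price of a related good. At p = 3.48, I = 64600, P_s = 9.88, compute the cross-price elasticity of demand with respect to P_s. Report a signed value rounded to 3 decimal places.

At the given values, Q_d = 11000 − 3560(3.48) + 0.193(64600) + 498(9.88) = 15999.24.
∂Q_d/∂P_s = 498.
E = (498) × (9.88/15999.24) = 0.30752…

0.308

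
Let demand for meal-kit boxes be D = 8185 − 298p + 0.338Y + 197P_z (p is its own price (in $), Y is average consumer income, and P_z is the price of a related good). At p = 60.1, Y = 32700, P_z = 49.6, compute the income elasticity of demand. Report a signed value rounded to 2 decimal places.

1.00

At the given values, D = 8185 − 298(60.1) + 0.338(32700) + 197(49.6) = 11099.
∂D/∂Y = 0.338.
E = (0.338) × (32700/11099) = 0.9958…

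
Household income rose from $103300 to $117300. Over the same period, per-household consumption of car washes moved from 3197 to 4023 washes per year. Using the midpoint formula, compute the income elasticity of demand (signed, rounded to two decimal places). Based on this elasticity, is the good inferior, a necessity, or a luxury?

1.80; luxury

%ΔQ = (4023 − 3197)/[( 3197 + 4023)/2] = 826/3610 = 0.228808…
%ΔIncome = (117300 − 103300)/[( 103300 + 117300)/2] = 14000/110300 = 0.126926…
E_income = (826/3610) / (14000/110300) = 1.8026…
E_income > 1 ⇒ normal good, luxury.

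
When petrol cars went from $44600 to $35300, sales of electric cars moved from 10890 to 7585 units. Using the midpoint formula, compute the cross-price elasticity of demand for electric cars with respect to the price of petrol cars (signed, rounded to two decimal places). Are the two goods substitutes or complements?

1.54; substitutes

%ΔQ_{electric cars} = (7585 − 10890)/avg = -3305/9237.5 = -0.357780…
%ΔP_{petrol cars} = (35300 − 44600)/avg = -9300/39950 = -0.232790…
E_cross = (-3305/9237.5) / (-9300/39950) = 1.5369…
E_cross > 0 ⇒ the goods are substitutes.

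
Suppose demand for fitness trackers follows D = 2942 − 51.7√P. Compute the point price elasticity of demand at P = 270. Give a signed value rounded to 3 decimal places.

-0.203

dD/dP = −51.7/(2√P) = -1.57318. At P = 270, D = 2092.48.
Ed = (dD/dP)·(P/D) = (-1.57318) × (270/2092.48) = -0.20299…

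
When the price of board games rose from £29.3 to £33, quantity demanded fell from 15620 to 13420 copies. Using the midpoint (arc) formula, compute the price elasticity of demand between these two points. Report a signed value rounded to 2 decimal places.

%ΔQ = (13420 − 15620) / [(15620 + 13420)/2] = -2200/14520 = -0.151515…
%ΔP = (33 − 29.3) / [(29.3 + 33)/2] = 3.7/31.15 = 0.118780…
Arc Ed = %ΔQ / %ΔP = (-2200/14520) / (3.7/31.15) = -1.2755…

-1.28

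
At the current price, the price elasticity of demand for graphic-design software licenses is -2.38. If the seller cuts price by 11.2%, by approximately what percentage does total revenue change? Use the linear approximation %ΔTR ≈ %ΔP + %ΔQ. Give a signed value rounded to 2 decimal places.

+15.46%

%ΔQ ≈ Ed × %ΔP = (-2.38) × (-11.2%) = +26.6560%
%ΔTR ≈ %ΔP + %ΔQ = (-11.2%) + (+26.6560%) = +15.4560%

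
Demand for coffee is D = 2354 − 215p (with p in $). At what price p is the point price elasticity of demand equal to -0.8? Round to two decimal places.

Ed = −215p/(2354 − 215p). Set this equal to -0.8:
215p = 0.8·(2354 − 215p) ⇒ 215p(1 + 0.8) = 0.8·2354
p = 0.8·2354 / (215·1.8) = 4.8661…

4.87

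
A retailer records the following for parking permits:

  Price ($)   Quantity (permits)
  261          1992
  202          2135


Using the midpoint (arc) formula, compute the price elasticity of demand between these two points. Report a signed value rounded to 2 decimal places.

-0.27

%ΔQ = (2135 − 1992) / [(1992 + 2135)/2] = 143/2063.5 = 0.069299…
%ΔP = (202 − 261) / [(261 + 202)/2] = -59/231.5 = -0.254859…
Arc Ed = %ΔQ / %ΔP = (143/2063.5) / (-59/231.5) = -0.2719…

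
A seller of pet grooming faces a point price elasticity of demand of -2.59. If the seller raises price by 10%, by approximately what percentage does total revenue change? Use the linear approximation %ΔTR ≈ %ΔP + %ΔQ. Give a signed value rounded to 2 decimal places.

-15.90%

%ΔQ ≈ Ed × %ΔP = (-2.59) × (+10%) = -25.9000%
%ΔTR ≈ %ΔP + %ΔQ = (+10%) + (-25.9000%) = -15.9000%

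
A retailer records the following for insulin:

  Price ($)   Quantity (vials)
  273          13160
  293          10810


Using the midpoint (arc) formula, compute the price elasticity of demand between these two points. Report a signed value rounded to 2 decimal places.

%ΔQ = (10810 − 13160) / [(13160 + 10810)/2] = -2350/11985 = -0.196078…
%ΔP = (293 − 273) / [(273 + 293)/2] = 20/283 = 0.070671…
Arc Ed = %ΔQ / %ΔP = (-2350/11985) / (20/283) = -2.7745…

-2.77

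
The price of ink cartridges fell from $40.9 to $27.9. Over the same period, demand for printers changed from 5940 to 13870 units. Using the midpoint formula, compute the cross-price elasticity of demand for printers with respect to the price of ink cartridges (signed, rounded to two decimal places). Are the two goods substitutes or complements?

%ΔQ_{printers} = (13870 − 5940)/avg = 7930/9905 = 0.800605…
%ΔP_{ink cartridges} = (27.9 − 40.9)/avg = -13/34.4 = -0.377906…
E_cross = (7930/9905) / (-13/34.4) = -2.1185…
E_cross < 0 ⇒ the goods are complements.

-2.12; complements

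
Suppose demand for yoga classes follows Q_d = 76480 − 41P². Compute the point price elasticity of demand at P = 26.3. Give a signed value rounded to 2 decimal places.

-1.18

dQ_d/dP = −2·41·P = -2156.6. At P = 26.3, Q_d = 48120.71.
Ed = (dQ_d/dP)·(P/Q_d) = (-2156.6) × (26.3/48120.71) = -1.1786…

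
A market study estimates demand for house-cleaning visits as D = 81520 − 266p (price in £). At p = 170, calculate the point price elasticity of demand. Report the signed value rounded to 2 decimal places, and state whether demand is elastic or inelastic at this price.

-1.25; elastic

dD/dp = −266. At p = 170, D = 81520 − 266(170) = 36300.
Ed = (dD/dp)·(p/D) = −266 × (170/36300) = -1.2457…
|Ed| = 1.25 > 1, so demand is elastic.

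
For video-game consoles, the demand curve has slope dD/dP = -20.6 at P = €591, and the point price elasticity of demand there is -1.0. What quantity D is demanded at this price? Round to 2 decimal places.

12174.60

Ed = (dD/dP)·(P/D) ⇒ D = (dD/dP)·P/Ed = (-20.6)·591/(-1.0) = 12174.6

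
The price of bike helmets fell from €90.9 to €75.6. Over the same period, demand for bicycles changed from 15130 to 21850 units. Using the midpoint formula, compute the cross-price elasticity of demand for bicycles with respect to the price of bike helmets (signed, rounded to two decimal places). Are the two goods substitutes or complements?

-1.98; complements

%ΔQ_{bicycles} = (21850 − 15130)/avg = 6720/18490 = 0.363439…
%ΔP_{bike helmets} = (75.6 − 90.9)/avg = -15.3/83.25 = -0.183783…
E_cross = (6720/18490) / (-15.3/83.25) = -1.9775…
E_cross < 0 ⇒ the goods are complements.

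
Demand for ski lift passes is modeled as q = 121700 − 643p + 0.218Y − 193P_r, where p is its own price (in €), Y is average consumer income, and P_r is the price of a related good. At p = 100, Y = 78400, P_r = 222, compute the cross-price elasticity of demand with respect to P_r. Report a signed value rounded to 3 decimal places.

-1.354

At the given values, q = 121700 − 643(100) + 0.218(78400) − 193(222) = 31645.2.
∂q/∂P_r = -193.
E = (-193) × (222/31645.2) = -1.35394…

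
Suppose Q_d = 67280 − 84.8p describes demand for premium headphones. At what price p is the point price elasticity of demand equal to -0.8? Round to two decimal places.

352.62

Ed = −84.8p/(67280 − 84.8p). Set this equal to -0.8:
84.8p = 0.8·(67280 − 84.8p) ⇒ 84.8p(1 + 0.8) = 0.8·67280
p = 0.8·67280 / (84.8·1.8) = 352.6205…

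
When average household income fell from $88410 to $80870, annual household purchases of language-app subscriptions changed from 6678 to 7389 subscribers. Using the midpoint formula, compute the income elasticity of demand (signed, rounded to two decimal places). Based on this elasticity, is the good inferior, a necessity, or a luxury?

-1.13; inferior

%ΔQ = (7389 − 6678)/[( 6678 + 7389)/2] = 711/7033.5 = 0.101087…
%ΔIncome = (80870 − 88410)/[( 88410 + 80870)/2] = -7540/84640 = -0.089083…
E_income = (711/7033.5) / (-7540/84640) = -1.1347…
E_income < 0 ⇒ inferior good.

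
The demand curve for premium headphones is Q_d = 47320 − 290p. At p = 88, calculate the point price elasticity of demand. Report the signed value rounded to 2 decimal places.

-1.17

dQ_d/dp = −290. At p = 88, Q_d = 47320 − 290(88) = 21800.
Ed = (dQ_d/dp)·(p/Q_d) = −290 × (88/21800) = -1.1706…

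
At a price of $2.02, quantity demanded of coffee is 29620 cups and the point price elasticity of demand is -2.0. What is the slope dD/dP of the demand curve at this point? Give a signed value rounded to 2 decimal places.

Ed = (dD/dP)·(P/D) ⇒ dD/dP = Ed·D/P = (-2.0)·29620/2.02 = -29326.7326…

-29326.73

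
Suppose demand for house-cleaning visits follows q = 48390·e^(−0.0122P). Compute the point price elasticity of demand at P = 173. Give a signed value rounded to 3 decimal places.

dq/dP = −0.0122·q = -71.5309. At P = 173, q = 5863.19.
Ed = (dq/dP)·(P/q) = (-71.5309) × (173/5863.19) = -2.1106

-2.111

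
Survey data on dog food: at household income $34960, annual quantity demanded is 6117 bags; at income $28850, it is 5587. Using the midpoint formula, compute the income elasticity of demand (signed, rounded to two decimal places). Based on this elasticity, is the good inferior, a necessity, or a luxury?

%ΔQ = (5587 − 6117)/[( 6117 + 5587)/2] = -530/5852 = -0.090567…
%ΔIncome = (28850 − 34960)/[( 34960 + 28850)/2] = -6110/31905 = -0.191506…
E_income = (-530/5852) / (-6110/31905) = 0.4729…
0 < E_income < 1 ⇒ normal good, necessity.

0.47; necessity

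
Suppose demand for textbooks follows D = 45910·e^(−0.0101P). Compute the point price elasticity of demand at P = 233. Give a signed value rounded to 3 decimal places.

dD/dP = −0.0101·D = -44.0761. At P = 233, D = 4363.97.
Ed = (dD/dP)·(P/D) = (-44.0761) × (233/4363.97) = -2.3533

-2.353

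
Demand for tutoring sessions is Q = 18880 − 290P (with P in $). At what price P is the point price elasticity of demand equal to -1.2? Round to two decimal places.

35.51

Ed = −290P/(18880 − 290P). Set this equal to -1.2:
290P = 1.2·(18880 − 290P) ⇒ 290P(1 + 1.2) = 1.2·18880
P = 1.2·18880 / (290·2.2) = 35.5109…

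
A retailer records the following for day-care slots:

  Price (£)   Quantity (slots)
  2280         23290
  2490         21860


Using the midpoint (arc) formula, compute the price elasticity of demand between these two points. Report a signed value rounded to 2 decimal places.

%ΔQ = (21860 − 23290) / [(23290 + 21860)/2] = -1430/22575 = -0.063344…
%ΔP = (2490 − 2280) / [(2280 + 2490)/2] = 210/2385 = 0.088050…
Arc Ed = %ΔQ / %ΔP = (-1430/22575) / (210/2385) = -0.7194…

-0.72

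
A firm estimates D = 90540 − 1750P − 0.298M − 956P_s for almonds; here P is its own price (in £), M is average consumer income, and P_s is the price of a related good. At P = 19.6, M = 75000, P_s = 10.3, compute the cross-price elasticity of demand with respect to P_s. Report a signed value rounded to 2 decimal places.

-0.41

At the given values, D = 90540 − 1750(19.6) − 0.298(75000) − 956(10.3) = 24043.2.
∂D/∂P_s = -956.
E = (-956) × (10.3/24043.2) = -0.4095…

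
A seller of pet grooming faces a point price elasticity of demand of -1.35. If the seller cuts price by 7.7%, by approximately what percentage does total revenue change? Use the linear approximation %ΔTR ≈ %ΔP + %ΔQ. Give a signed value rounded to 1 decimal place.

%ΔQ ≈ Ed × %ΔP = (-1.35) × (-7.7%) = +10.3950%
%ΔTR ≈ %ΔP + %ΔQ = (-7.7%) + (+10.3950%) = +2.6950%

+2.7%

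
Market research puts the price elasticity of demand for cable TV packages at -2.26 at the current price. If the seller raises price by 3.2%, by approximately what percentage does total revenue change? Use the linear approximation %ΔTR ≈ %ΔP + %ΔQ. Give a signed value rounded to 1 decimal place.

-4.0%

%ΔQ ≈ Ed × %ΔP = (-2.26) × (+3.2%) = -7.2320%
%ΔTR ≈ %ΔP + %ΔQ = (+3.2%) + (-7.2320%) = -4.0320%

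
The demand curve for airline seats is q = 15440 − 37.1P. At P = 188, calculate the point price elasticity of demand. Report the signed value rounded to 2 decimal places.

-0.82

dq/dP = −37.1. At P = 188, q = 15440 − 37.1(188) = 8465.2.
Ed = (dq/dP)·(P/q) = −37.1 × (188/8465.2) = -0.8239…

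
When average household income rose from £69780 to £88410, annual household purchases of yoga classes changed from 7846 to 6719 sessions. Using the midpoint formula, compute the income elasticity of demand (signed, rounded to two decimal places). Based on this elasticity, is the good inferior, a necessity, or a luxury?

%ΔQ = (6719 − 7846)/[( 7846 + 6719)/2] = -1127/7282.5 = -0.154754…
%ΔIncome = (88410 − 69780)/[( 69780 + 88410)/2] = 18630/79095 = 0.235539…
E_income = (-1127/7282.5) / (18630/79095) = -0.6570…
E_income < 0 ⇒ inferior good.

-0.66; inferior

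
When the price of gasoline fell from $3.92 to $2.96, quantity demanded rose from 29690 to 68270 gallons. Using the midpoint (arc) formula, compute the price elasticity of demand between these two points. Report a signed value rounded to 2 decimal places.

%ΔQ = (68270 − 29690) / [(29690 + 68270)/2] = 38580/48980 = 0.787668…
%ΔP = (2.96 − 3.92) / [(3.92 + 2.96)/2] = -0.96/3.44 = -0.279069…
Arc Ed = %ΔQ / %ΔP = (38580/48980) / (-0.96/3.44) = -2.8224…

-2.82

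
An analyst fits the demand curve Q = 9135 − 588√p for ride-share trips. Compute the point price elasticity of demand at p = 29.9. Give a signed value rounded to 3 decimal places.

dQ/dp = −588/(2√p) = -53.7665. At p = 29.9, Q = 5919.76.
Ed = (dQ/dp)·(p/Q) = (-53.7665) × (29.9/5919.76) = -0.27156…

-0.272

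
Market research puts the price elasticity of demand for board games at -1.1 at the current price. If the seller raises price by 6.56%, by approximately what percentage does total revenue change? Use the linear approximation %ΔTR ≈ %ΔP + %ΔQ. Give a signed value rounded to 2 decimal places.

-0.66%

%ΔQ ≈ Ed × %ΔP = (-1.1) × (+6.56%) = -7.2160%
%ΔTR ≈ %ΔP + %ΔQ = (+6.56%) + (-7.2160%) = -0.6560%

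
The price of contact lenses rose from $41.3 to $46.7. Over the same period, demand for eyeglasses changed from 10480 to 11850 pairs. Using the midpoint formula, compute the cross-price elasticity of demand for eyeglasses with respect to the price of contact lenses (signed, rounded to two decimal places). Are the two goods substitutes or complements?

%ΔQ_{eyeglasses} = (11850 − 10480)/avg = 1370/11165 = 0.122704…
%ΔP_{contact lenses} = (46.7 − 41.3)/avg = 5.4/44 = 0.122727…
E_cross = (1370/11165) / (5.4/44) = 0.9998…
E_cross > 0 ⇒ the goods are substitutes.

1.00; substitutes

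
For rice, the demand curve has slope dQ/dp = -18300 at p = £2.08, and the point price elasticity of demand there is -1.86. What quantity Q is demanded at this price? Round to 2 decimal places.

Ed = (dQ/dp)·(p/Q) ⇒ Q = (dQ/dp)·p/Ed = (-18300)·2.08/(-1.86) = 20464.5161…

20464.52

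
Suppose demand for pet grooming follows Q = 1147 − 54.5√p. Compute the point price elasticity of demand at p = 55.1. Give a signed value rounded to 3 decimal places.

dQ/dp = −54.5/(2√p) = -3.67105. At p = 55.1, Q = 742.45.
Ed = (dQ/dp)·(p/Q) = (-3.67105) × (55.1/742.45) = -0.27244…

-0.272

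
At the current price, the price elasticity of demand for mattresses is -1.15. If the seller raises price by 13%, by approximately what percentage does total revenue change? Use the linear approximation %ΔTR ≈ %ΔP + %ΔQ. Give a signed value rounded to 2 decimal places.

-1.95%

%ΔQ ≈ Ed × %ΔP = (-1.15) × (+13%) = -14.9500%
%ΔTR ≈ %ΔP + %ΔQ = (+13%) + (-14.9500%) = -1.9500%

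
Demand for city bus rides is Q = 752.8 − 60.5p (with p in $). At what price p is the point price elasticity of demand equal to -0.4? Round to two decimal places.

Ed = −60.5p/(752.8 − 60.5p). Set this equal to -0.4:
60.5p = 0.4·(752.8 − 60.5p) ⇒ 60.5p(1 + 0.4) = 0.4·752.8
p = 0.4·752.8 / (60.5·1.4) = 3.5551…

3.56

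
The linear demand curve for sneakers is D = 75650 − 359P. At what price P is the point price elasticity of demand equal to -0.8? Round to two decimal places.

93.66

Ed = −359P/(75650 − 359P). Set this equal to -0.8:
359P = 0.8·(75650 − 359P) ⇒ 359P(1 + 0.8) = 0.8·75650
P = 0.8·75650 / (359·1.8) = 93.6552…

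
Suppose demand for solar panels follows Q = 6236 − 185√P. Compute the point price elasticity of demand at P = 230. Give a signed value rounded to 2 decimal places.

-0.41

dQ/dP = −185/(2√P) = -6.09927. At P = 230, Q = 3430.34.
Ed = (dQ/dP)·(P/Q) = (-6.09927) × (230/3430.34) = -0.4089…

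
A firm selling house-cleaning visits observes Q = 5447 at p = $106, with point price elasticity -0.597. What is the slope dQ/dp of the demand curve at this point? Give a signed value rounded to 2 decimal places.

Ed = (dQ/dp)·(p/Q) ⇒ dQ/dp = Ed·Q/p = (-0.597)·5447/106 = -30.6779…

-30.68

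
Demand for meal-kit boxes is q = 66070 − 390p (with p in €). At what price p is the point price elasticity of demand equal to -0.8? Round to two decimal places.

75.29

Ed = −390p/(66070 − 390p). Set this equal to -0.8:
390p = 0.8·(66070 − 390p) ⇒ 390p(1 + 0.8) = 0.8·66070
p = 0.8·66070 / (390·1.8) = 75.2934…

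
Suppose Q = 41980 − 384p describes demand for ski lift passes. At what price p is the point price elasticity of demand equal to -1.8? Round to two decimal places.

70.28

Ed = −384p/(41980 − 384p). Set this equal to -1.8:
384p = 1.8·(41980 − 384p) ⇒ 384p(1 + 1.8) = 1.8·41980
p = 1.8·41980 / (384·2.8) = 70.2790…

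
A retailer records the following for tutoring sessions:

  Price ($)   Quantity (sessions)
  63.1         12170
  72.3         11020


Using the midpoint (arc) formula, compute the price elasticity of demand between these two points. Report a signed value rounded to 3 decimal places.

-0.730

%ΔQ = (11020 − 12170) / [(12170 + 11020)/2] = -1150/11595 = -0.099180…
%ΔP = (72.3 − 63.1) / [(63.1 + 72.3)/2] = 9.2/67.7 = 0.135893…
Arc Ed = %ΔQ / %ΔP = (-1150/11595) / (9.2/67.7) = -0.72984…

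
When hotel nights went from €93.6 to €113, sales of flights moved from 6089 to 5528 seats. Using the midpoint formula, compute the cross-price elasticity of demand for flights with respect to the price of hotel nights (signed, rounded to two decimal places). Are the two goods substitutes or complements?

-0.51; complements

%ΔQ_{flights} = (5528 − 6089)/avg = -561/5808.5 = -0.096582…
%ΔP_{hotel nights} = (113 − 93.6)/avg = 19.4/103.3 = 0.187802…
E_cross = (-561/5808.5) / (19.4/103.3) = -0.5142…
E_cross < 0 ⇒ the goods are complements.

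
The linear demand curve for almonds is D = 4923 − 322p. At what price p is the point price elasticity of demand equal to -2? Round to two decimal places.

10.19

Ed = −322p/(4923 − 322p). Set this equal to -2:
322p = 2·(4923 − 322p) ⇒ 322p(1 + 2) = 2·4923
p = 2·4923 / (322·3) = 10.1925…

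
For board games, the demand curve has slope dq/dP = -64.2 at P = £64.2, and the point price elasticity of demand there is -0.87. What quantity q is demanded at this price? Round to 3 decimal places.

Ed = (dq/dP)·(P/q) ⇒ q = (dq/dP)·P/Ed = (-64.2)·64.2/(-0.87) = 4737.51724…

4737.517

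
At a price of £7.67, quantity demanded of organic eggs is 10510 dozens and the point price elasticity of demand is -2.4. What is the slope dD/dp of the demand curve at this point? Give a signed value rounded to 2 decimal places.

-3288.66

Ed = (dD/dp)·(p/D) ⇒ dD/dp = Ed·D/p = (-2.4)·10510/7.67 = -3288.6571…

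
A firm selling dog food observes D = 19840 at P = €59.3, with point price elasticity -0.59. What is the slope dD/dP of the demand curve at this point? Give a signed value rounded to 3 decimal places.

Ed = (dD/dP)·(P/D) ⇒ dD/dP = Ed·D/P = (-0.59)·19840/59.3 = -197.39629…

-197.396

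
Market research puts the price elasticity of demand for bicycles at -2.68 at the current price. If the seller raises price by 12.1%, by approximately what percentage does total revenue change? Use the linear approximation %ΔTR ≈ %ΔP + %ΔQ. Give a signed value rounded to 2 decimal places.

-20.33%

%ΔQ ≈ Ed × %ΔP = (-2.68) × (+12.1%) = -32.4280%
%ΔTR ≈ %ΔP + %ΔQ = (+12.1%) + (-32.4280%) = -20.3280%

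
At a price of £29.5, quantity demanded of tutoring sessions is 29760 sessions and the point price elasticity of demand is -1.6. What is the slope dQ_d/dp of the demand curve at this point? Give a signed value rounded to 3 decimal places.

-1614.102

Ed = (dQ_d/dp)·(p/Q_d) ⇒ dQ_d/dp = Ed·Q_d/p = (-1.6)·29760/29.5 = -1614.10169…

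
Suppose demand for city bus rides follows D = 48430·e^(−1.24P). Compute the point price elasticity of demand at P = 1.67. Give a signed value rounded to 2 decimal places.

dD/dP = −1.24·D = -7571.8. At P = 1.67, D = 6106.29.
Ed = (dD/dP)·(P/D) = (-7571.8) × (1.67/6106.29) = -2.0708

-2.07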